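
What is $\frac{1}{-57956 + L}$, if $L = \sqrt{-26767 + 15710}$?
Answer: $- \frac{57956}{3358908993} - \frac{i \sqrt{11057}}{3358908993} \approx -1.7254 \cdot 10^{-5} - 3.1305 \cdot 10^{-8} i$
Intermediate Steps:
$L = i \sqrt{11057}$ ($L = \sqrt{-11057} = i \sqrt{11057} \approx 105.15 i$)
$\frac{1}{-57956 + L} = \frac{1}{-57956 + i \sqrt{11057}}$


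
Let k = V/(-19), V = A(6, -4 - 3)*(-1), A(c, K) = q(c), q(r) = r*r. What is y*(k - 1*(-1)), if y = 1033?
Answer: 56815/19 ≈ 2990.3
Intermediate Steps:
q(r) = r²
A(c, K) = c²
V = -36 (V = 6²*(-1) = 36*(-1) = -36)
k = 36/19 (k = -36/(-19) = -36*(-1/19) = 36/19 ≈ 1.8947)
y*(k - 1*(-1)) = 1033*(36/19 - 1*(-1)) = 1033*(36/19 + 1) = 1033*(55/19) = 56815/19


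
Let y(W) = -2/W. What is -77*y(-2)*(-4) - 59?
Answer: 249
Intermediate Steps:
-77*y(-2)*(-4) - 59 = -77*(-2/(-2))*(-4) - 59 = -77*(-2*(-½))*(-4) - 59 = -77*(-4) - 59 = 308 - 59 = 249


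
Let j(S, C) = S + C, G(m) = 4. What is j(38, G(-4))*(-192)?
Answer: -8064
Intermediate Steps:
j(S, C) = C + S
j(38, G(-4))*(-192) = (4 + 38)*(-192) = 42*(-192) = -8064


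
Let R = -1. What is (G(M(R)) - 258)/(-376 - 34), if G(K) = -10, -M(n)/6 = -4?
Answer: 134/205 ≈ 0.65366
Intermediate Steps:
M(n) = 24 (M(n) = -6*(-4) = 24)
(G(M(R)) - 258)/(-376 - 34) = (-10 - 258)/(-376 - 34) = -268/(-410) = -268*(-1/410) = 134/205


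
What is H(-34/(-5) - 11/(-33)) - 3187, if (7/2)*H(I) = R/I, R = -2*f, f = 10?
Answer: -2387663/749 ≈ -3187.8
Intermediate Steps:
R = -20 (R = -2*10 = -20)
H(I) = -40/(7*I) (H(I) = 2*(-20/I)/7 = -40/(7*I))
H(-34/(-5) - 11/(-33)) - 3187 = -40/(7*(-34/(-5) - 11/(-33))) - 3187 = -40/(7*(-34*(-⅕) - 11*(-1/33))) - 3187 = -40/(7*(34/5 + ⅓)) - 3187 = -40/(7*107/15) - 3187 = -40/7*15/107 - 3187 = -600/749 - 3187 = -2387663/749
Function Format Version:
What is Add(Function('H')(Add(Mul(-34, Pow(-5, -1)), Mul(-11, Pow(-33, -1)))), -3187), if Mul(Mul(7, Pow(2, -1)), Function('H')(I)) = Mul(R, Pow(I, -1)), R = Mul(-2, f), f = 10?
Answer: Rational(-2387663, 749) ≈ -3187.8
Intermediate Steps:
R = -20 (R = Mul(-2, 10) = -20)
Function('H')(I) = Mul(Rational(-40, 7), Pow(I, -1)) (Function('H')(I) = Mul(Rational(2, 7), Mul(-20, Pow(I, -1))) = Mul(Rational(-40, 7), Pow(I, -1)))
Add(Function('H')(Add(Mul(-34, Pow(-5, -1)), Mul(-11, Pow(-33, -1)))), -3187) = Add(Mul(Rational(-40, 7), Pow(Add(Mul(-34, Pow(-5, -1)), Mul(-11, Pow(-33, -1))), -1)), -3187) = Add(Mul(Rational(-40, 7), Pow(Add(Mul(-34, Rational(-1, 5)), Mul(-11, Rational(-1, 33))), -1)), -3187) = Add(Mul(Rational(-40, 7), Pow(Add(Rational(34, 5), Rational(1, 3)), -1)), -3187) = Add(Mul(Rational(-40, 7), Pow(Rational(107, 15), -1)), -3187) = Add(Mul(Rational(-40, 7), Rational(15, 107)), -3187) = Add(Rational(-600, 749), -3187) = Rational(-2387663, 749)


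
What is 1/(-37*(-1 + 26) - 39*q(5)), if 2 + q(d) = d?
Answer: -1/1042 ≈ -0.00095969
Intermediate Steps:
q(d) = -2 + d
1/(-37*(-1 + 26) - 39*q(5)) = 1/(-37*(-1 + 26) - 39*(-2 + 5)) = 1/(-37*25 - 39*3) = 1/(-925 - 117) = 1/(-1042) = -1/1042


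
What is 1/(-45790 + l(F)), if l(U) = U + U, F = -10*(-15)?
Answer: -1/45490 ≈ -2.1983e-5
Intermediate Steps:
F = 150
l(U) = 2*U
1/(-45790 + l(F)) = 1/(-45790 + 2*150) = 1/(-45790 + 300) = 1/(-45490) = -1/45490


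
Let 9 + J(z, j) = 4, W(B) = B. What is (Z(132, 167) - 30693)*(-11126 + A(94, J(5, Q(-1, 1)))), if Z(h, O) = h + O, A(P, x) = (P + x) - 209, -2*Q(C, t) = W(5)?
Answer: 341810924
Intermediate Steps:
Q(C, t) = -5/2 (Q(C, t) = -½*5 = -5/2)
J(z, j) = -5 (J(z, j) = -9 + 4 = -5)
A(P, x) = -209 + P + x
Z(h, O) = O + h
(Z(132, 167) - 30693)*(-11126 + A(94, J(5, Q(-1, 1)))) = ((167 + 132) - 30693)*(-11126 + (-209 + 94 - 5)) = (299 - 30693)*(-11126 - 120) = -30394*(-11246) = 341810924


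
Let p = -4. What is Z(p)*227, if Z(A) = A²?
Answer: 3632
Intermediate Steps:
Z(p)*227 = (-4)²*227 = 16*227 = 3632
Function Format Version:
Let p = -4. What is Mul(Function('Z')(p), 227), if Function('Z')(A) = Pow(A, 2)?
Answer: 3632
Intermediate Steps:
Mul(Function('Z')(p), 227) = Mul(Pow(-4, 2), 227) = Mul(16, 227) = 3632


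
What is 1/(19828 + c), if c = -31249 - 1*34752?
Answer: -1/46173 ≈ -2.1658e-5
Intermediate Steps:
c = -66001 (c = -31249 - 34752 = -66001)
1/(19828 + c) = 1/(19828 - 66001) = 1/(-46173) = -1/46173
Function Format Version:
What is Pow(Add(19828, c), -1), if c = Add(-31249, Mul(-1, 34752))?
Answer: Rational(-1, 46173) ≈ -2.1658e-5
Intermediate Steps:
c = -66001 (c = Add(-31249, -34752) = -66001)
Pow(Add(19828, c), -1) = Pow(Add(19828, -66001), -1) = Pow(-46173, -1) = Rational(-1, 46173)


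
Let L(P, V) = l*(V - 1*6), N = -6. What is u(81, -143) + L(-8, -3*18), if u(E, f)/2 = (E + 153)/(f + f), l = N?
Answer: 3942/11 ≈ 358.36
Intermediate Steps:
l = -6
L(P, V) = 36 - 6*V (L(P, V) = -6*(V - 1*6) = -6*(V - 6) = -6*(-6 + V) = 36 - 6*V)
u(E, f) = (153 + E)/f (u(E, f) = 2*((E + 153)/(f + f)) = 2*((153 + E)/((2*f))) = 2*((153 + E)*(1/(2*f))) = 2*((153 + E)/(2*f)) = (153 + E)/f)
u(81, -143) + L(-8, -3*18) = (153 + 81)/(-143) + (36 - (-18)*18) = -1/143*234 + (36 - 6*(-54)) = -18/11 + (36 + 324) = -18/11 + 360 = 3942/11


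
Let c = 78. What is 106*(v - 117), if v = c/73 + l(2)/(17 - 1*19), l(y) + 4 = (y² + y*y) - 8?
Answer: -881602/73 ≈ -12077.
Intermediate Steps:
l(y) = -12 + 2*y² (l(y) = -4 + ((y² + y*y) - 8) = -4 + ((y² + y²) - 8) = -4 + (2*y² - 8) = -4 + (-8 + 2*y²) = -12 + 2*y²)
v = 224/73 (v = 78/73 + (-12 + 2*2²)/(17 - 1*19) = 78*(1/73) + (-12 + 2*4)/(17 - 19) = 78/73 + (-12 + 8)/(-2) = 78/73 - 4*(-½) = 78/73 + 2 = 224/73 ≈ 3.0685)
106*(v - 117) = 106*(224/73 - 117) = 106*(-8317/73) = -881602/73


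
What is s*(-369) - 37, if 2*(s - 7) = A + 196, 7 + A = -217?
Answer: 2546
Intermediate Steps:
A = -224 (A = -7 - 217 = -224)
s = -7 (s = 7 + (-224 + 196)/2 = 7 + (½)*(-28) = 7 - 14 = -7)
s*(-369) - 37 = -7*(-369) - 37 = 2583 - 37 = 2546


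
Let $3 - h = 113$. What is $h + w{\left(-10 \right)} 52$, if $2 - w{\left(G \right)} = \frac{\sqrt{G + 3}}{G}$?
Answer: $-6 + \frac{26 i \sqrt{7}}{5} \approx -6.0 + 13.758 i$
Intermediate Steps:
$w{\left(G \right)} = 2 - \frac{\sqrt{3 + G}}{G}$ ($w{\left(G \right)} = 2 - \frac{\sqrt{G + 3}}{G} = 2 - \frac{\sqrt{3 + G}}{G}$)
$h = -110$ ($h = 3 - 113 = -110$)
$h + w{\left(-10 \right)} 52 = -110 + \left(2 - \frac{\sqrt{3 - 10}}{-10}\right) 52 = -110 + \left(2 - - \frac{\sqrt{-7}}{10}\right) 52 = -110 + \left(2 - - \frac{i \sqrt{7}}{10}\right) 52 = -110 + \left(2 + \frac{i \sqrt{7}}{10}\right) 52 = -110 + \left(104 + \frac{26 i \sqrt{7}}{5}\right) = -6 + \frac{26 i \sqrt{7}}{5}$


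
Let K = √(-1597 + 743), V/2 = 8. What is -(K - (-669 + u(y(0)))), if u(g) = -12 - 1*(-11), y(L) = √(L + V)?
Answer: -670 - I*√854 ≈ -670.0 - 29.223*I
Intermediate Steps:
V = 16 (V = 2*8 = 16)
K = I*√854 (K = √(-854) = I*√854 ≈ 29.223*I)
y(L) = √(16 + L) (y(L) = √(L + 16) = √(16 + L))
u(g) = -1 (u(g) = -12 + 11 = -1)
-(K - (-669 + u(y(0)))) = -(I*√854 - (-669 - 1)) = -(I*√854 - 1*(-670)) = -(I*√854 + 670) = -(670 + I*√854) = -670 - I*√854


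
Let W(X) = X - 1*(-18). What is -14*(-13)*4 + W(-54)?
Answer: 692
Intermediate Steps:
W(X) = 18 + X (W(X) = X + 18 = 18 + X)
-14*(-13)*4 + W(-54) = -14*(-13)*4 + (18 - 54) = 182*4 - 36 = 728 - 36 = 692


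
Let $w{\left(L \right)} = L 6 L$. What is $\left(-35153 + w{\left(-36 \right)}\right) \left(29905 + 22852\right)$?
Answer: $-1444328389$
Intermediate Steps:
$w{\left(L \right)} = 6 L^{2}$ ($w{\left(L \right)} = 6 L L = 6 L^{2}$)
$\left(-35153 + w{\left(-36 \right)}\right) \left(29905 + 22852\right) = \left(-35153 + 6 \left(-36\right)^{2}\right) \left(29905 + 22852\right) = \left(-35153 + 6 \cdot 1296\right) 52757 = \left(-35153 + 7776\right) 52757 = \left(-27377\right) 52757 = -1444328389$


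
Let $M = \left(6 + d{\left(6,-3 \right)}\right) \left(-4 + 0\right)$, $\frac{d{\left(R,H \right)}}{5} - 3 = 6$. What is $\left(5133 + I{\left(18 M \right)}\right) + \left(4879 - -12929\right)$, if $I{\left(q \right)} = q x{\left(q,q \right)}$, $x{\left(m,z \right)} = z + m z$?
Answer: $-49498213923$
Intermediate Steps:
$d{\left(R,H \right)} = 45$ ($d{\left(R,H \right)} = 15 + 5 \cdot 6 = 15 + 30 = 45$)
$M = -204$ ($M = \left(6 + 45\right) \left(-4 + 0\right) = 51 \left(-4\right) = -204$)
$I{\left(q \right)} = q^{2} \left(1 + q\right)$ ($I{\left(q \right)} = q q \left(1 + q\right) = q^{2} \left(1 + q\right)$)
$\left(5133 + I{\left(18 M \right)}\right) + \left(4879 - -12929\right) = \left(5133 + \left(18 \left(-204\right)\right)^{2} \left(1 + 18 \left(-204\right)\right)\right) + \left(4879 - -12929\right) = \left(5133 + \left(-3672\right)^{2} \left(1 - 3672\right)\right) + \left(4879 + 12929\right) = \left(5133 + 13483584 \left(-3671\right)\right) + 17808 = \left(5133 - 49498236864\right) + 17808 = -49498231731 + 17808 = -49498213923$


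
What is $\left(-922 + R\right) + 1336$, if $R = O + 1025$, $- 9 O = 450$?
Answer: $1389$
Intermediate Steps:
$O = -50$ ($O = \left(- \frac{1}{9}\right) 450 = -50$)
$R = 975$ ($R = -50 + 1025 = 975$)
$\left(-922 + R\right) + 1336 = \left(-922 + 975\right) + 1336 = 53 + 1336 = 1389$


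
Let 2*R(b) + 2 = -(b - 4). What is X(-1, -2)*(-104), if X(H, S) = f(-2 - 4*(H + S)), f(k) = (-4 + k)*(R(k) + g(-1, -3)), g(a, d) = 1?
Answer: 1872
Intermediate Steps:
R(b) = 1 - b/2 (R(b) = -1 + (-(b - 4))/2 = -1 + (-(-4 + b))/2 = -1 + (4 - b)/2 = -1 + (2 - b/2) = 1 - b/2)
f(k) = (-4 + k)*(2 - k/2) (f(k) = (-4 + k)*((1 - k/2) + 1) = (-4 + k)*(2 - k/2))
X(H, S) = -16 - 16*H - 16*S - (-2 - 4*H - 4*S)²/2 (X(H, S) = -8 + 4*(-2 - 4*(H + S)) - (-2 - 4*(H + S))²/2 = -8 + 4*(-2 - (4*H + 4*S)) - (-2 - (4*H + 4*S))²/2 = -8 + 4*(-2 + (-4*H - 4*S)) - (-2 + (-4*H - 4*S))²/2 = -8 + 4*(-2 - 4*H - 4*S) - (-2 - 4*H - 4*S)²/2 = -8 + (-8 - 16*H - 16*S) - (-2 - 4*H - 4*S)²/2 = -16 - 16*H - 16*S - (-2 - 4*H - 4*S)²/2)
X(-1, -2)*(-104) = (-18 - 24*(-1) - 24*(-2) - 8*(-1)² - 8*(-2)² - 16*(-1)*(-2))*(-104) = (-18 + 24 + 48 - 8*1 - 8*4 - 32)*(-104) = (-18 + 24 + 48 - 8 - 32 - 32)*(-104) = -18*(-104) = 1872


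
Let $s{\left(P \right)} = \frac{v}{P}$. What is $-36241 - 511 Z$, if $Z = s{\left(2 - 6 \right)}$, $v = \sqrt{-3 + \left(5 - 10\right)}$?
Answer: $-36241 + \frac{511 i \sqrt{2}}{2} \approx -36241.0 + 361.33 i$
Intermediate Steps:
$v = 2 i \sqrt{2}$ ($v = \sqrt{-3 + \left(5 - 10\right)} = \sqrt{-3 - 5} = \sqrt{-8} = 2 i \sqrt{2} \approx 2.8284 i$)
$s{\left(P \right)} = \frac{2 i \sqrt{2}}{P}$
$Z = - \frac{i \sqrt{2}}{2}$ ($Z = \frac{2 i \sqrt{2}}{2 - 6} = \frac{2 i \sqrt{2}}{-4} = 2 i \sqrt{2} \left(- \frac{1}{4}\right) = - \frac{i \sqrt{2}}{2} \approx - 0.70711 i$)
$-36241 - 511 Z = -36241 - 511 \left(- \frac{i \sqrt{2}}{2}\right) = -36241 - - \frac{511 i \sqrt{2}}{2} = -36241 + \frac{511 i \sqrt{2}}{2}$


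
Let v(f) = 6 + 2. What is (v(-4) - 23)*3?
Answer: -45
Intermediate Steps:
v(f) = 8
(v(-4) - 23)*3 = (8 - 23)*3 = -15*3 = -45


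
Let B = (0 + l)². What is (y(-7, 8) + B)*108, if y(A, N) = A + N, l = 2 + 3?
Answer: 2808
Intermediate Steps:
l = 5
B = 25 (B = (0 + 5)² = 5² = 25)
(y(-7, 8) + B)*108 = ((-7 + 8) + 25)*108 = (1 + 25)*108 = 26*108 = 2808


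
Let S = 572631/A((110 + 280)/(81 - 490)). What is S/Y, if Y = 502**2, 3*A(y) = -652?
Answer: -1717893/164306608 ≈ -0.010455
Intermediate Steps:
A(y) = -652/3 (A(y) = (1/3)*(-652) = -652/3)
S = -1717893/652 (S = 572631/(-652/3) = 572631*(-3/652) = -1717893/652 ≈ -2634.8)
Y = 252004
S/Y = -1717893/652/252004 = -1717893/652*1/252004 = -1717893/164306608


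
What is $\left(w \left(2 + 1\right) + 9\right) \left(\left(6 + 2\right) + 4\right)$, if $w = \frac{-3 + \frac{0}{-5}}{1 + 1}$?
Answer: $54$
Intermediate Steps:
$w = - \frac{3}{2}$ ($w = \frac{-3 + 0 \left(- \frac{1}{5}\right)}{2} = \left(-3 + 0\right) \frac{1}{2} = \left(-3\right) \frac{1}{2} = - \frac{3}{2} \approx -1.5$)
$\left(w \left(2 + 1\right) + 9\right) \left(\left(6 + 2\right) + 4\right) = \left(- \frac{3 \left(2 + 1\right)}{2} + 9\right) \left(\left(6 + 2\right) + 4\right) = \left(\left(- \frac{3}{2}\right) 3 + 9\right) \left(8 + 4\right) = \left(- \frac{9}{2} + 9\right) 12 = \frac{9}{2} \cdot 12 = 54$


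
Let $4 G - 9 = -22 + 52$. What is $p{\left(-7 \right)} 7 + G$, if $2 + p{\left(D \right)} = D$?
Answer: $- \frac{213}{4} \approx -53.25$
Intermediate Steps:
$G = \frac{39}{4}$ ($G = \frac{9}{4} + \frac{-22 + 52}{4} = \frac{9}{4} + \frac{1}{4} \cdot 30 = \frac{9}{4} + \frac{15}{2} = \frac{39}{4} \approx 9.75$)
$p{\left(D \right)} = -2 + D$
$p{\left(-7 \right)} 7 + G = \left(-2 - 7\right) 7 + \frac{39}{4} = \left(-9\right) 7 + \frac{39}{4} = -63 + \frac{39}{4} = - \frac{213}{4}$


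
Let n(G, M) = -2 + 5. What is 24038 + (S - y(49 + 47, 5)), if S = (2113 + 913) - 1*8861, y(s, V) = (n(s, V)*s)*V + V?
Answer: 16758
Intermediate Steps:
n(G, M) = 3
y(s, V) = V + 3*V*s (y(s, V) = (3*s)*V + V = 3*V*s + V = V + 3*V*s)
S = -5835 (S = 3026 - 8861 = -5835)
24038 + (S - y(49 + 47, 5)) = 24038 + (-5835 - 5*(1 + 3*(49 + 47))) = 24038 + (-5835 - 5*(1 + 3*96)) = 24038 + (-5835 - 5*(1 + 288)) = 24038 + (-5835 - 5*289) = 24038 + (-5835 - 1*1445) = 24038 + (-5835 - 1445) = 24038 - 7280 = 16758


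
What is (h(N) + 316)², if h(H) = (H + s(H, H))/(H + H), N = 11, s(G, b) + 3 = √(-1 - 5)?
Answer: (6960 + I*√6)²/484 ≈ 1.0009e+5 + 70.448*I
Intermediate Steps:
s(G, b) = -3 + I*√6 (s(G, b) = -3 + √(-1 - 5) = -3 + √(-6) = -3 + I*√6)
h(H) = (-3 + H + I*√6)/(2*H) (h(H) = (H + (-3 + I*√6))/(H + H) = (-3 + H + I*√6)/((2*H)) = (-3 + H + I*√6)*(1/(2*H)) = (-3 + H + I*√6)/(2*H))
(h(N) + 316)² = ((½)*(-3 + 11 + I*√6)/11 + 316)² = ((½)*(1/11)*(8 + I*√6) + 316)² = ((4/11 + I*√6/22) + 316)² = (3480/11 + I*√6/22)²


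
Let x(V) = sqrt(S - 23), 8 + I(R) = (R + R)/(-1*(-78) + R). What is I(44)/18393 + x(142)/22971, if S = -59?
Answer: -148/373991 + I*sqrt(82)/22971 ≈ -0.00039573 + 0.00039421*I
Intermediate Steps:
I(R) = -8 + 2*R/(78 + R) (I(R) = -8 + (R + R)/(-1*(-78) + R) = -8 + (2*R)/(78 + R) = -8 + 2*R/(78 + R))
x(V) = I*sqrt(82) (x(V) = sqrt(-59 - 23) = sqrt(-82) = I*sqrt(82))
I(44)/18393 + x(142)/22971 = (6*(-104 - 1*44)/(78 + 44))/18393 + (I*sqrt(82))/22971 = (6*(-104 - 44)/122)*(1/18393) + (I*sqrt(82))*(1/22971) = (6*(1/122)*(-148))*(1/18393) + I*sqrt(82)/22971 = -444/61*1/18393 + I*sqrt(82)/22971 = -148/373991 + I*sqrt(82)/22971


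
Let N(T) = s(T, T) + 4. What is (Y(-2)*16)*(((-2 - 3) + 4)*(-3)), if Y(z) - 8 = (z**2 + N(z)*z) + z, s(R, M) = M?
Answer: 288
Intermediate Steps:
N(T) = 4 + T (N(T) = T + 4 = 4 + T)
Y(z) = 8 + z + z**2 + z*(4 + z) (Y(z) = 8 + ((z**2 + (4 + z)*z) + z) = 8 + ((z**2 + z*(4 + z)) + z) = 8 + (z + z**2 + z*(4 + z)) = 8 + z + z**2 + z*(4 + z))
(Y(-2)*16)*(((-2 - 3) + 4)*(-3)) = ((8 + 2*(-2)**2 + 5*(-2))*16)*(((-2 - 3) + 4)*(-3)) = ((8 + 2*4 - 10)*16)*((-5 + 4)*(-3)) = ((8 + 8 - 10)*16)*(-1*(-3)) = (6*16)*3 = 96*3 = 288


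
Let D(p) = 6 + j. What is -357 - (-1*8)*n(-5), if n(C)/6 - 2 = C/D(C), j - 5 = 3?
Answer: -1947/7 ≈ -278.14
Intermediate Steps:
j = 8 (j = 5 + 3 = 8)
D(p) = 14 (D(p) = 6 + 8 = 14)
n(C) = 12 + 3*C/7 (n(C) = 12 + 6*(C/14) = 12 + 3*C/7)
-357 - (-1*8)*n(-5) = -357 - (-1*8)*(12 + (3/7)*(-5)) = -357 - (-8)*(12 - 15/7) = -357 - (-8)*69/7 = -357 - 1*(-552/7) = -357 + 552/7 = -1947/7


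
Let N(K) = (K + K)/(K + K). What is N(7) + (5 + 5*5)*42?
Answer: 1261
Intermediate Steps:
N(K) = 1 (N(K) = (2*K)/((2*K)) = (2*K)*(1/(2*K)) = 1)
N(7) + (5 + 5*5)*42 = 1 + (5 + 5*5)*42 = 1 + (5 + 25)*42 = 1 + 30*42 = 1 + 1260 = 1261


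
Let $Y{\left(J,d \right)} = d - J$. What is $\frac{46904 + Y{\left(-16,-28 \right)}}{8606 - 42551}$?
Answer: $- \frac{46892}{33945} \approx -1.3814$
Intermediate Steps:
$\frac{46904 + Y{\left(-16,-28 \right)}}{8606 - 42551} = \frac{46904 - 12}{8606 - 42551} = \frac{46904 + \left(-28 + 16\right)}{-33945} = \left(46904 - 12\right) \left(- \frac{1}{33945}\right) = 46892 \left(- \frac{1}{33945}\right) = - \frac{46892}{33945}$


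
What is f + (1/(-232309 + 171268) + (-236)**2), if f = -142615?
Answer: -5305622680/61041 ≈ -86919.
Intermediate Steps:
f + (1/(-232309 + 171268) + (-236)**2) = -142615 + (1/(-232309 + 171268) + (-236)**2) = -142615 + (1/(-61041) + 55696) = -142615 + (-1/61041 + 55696) = -142615 + 3399739535/61041 = -5305622680/61041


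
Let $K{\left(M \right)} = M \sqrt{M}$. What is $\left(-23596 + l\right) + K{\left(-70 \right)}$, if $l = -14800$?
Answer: $-38396 - 70 i \sqrt{70} \approx -38396.0 - 585.66 i$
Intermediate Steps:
$K{\left(M \right)} = M^{\frac{3}{2}}$
$\left(-23596 + l\right) + K{\left(-70 \right)} = \left(-23596 - 14800\right) + \left(-70\right)^{\frac{3}{2}} = -38396 - 70 i \sqrt{70}$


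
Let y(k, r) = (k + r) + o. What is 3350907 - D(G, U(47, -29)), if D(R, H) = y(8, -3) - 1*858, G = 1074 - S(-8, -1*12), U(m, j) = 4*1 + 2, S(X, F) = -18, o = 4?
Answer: 3351756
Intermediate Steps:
U(m, j) = 6 (U(m, j) = 4 + 2 = 6)
G = 1092 (G = 1074 - 1*(-18) = 1074 + 18 = 1092)
y(k, r) = 4 + k + r (y(k, r) = (k + r) + 4 = 4 + k + r)
D(R, H) = -849 (D(R, H) = (4 + 8 - 3) - 1*858 = 9 - 858 = -849)
3350907 - D(G, U(47, -29)) = 3350907 - 1*(-849) = 3350907 + 849 = 3351756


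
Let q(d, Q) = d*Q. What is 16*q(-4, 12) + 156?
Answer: -612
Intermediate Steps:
q(d, Q) = Q*d
16*q(-4, 12) + 156 = 16*(12*(-4)) + 156 = 16*(-48) + 156 = -768 + 156 = -612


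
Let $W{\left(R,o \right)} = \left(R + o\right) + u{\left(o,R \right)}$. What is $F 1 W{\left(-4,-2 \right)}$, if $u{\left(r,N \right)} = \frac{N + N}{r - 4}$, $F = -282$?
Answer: $1316$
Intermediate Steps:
$u{\left(r,N \right)} = \frac{2 N}{-4 + r}$
$W{\left(R,o \right)} = R + o + \frac{2 R}{-4 + o}$ ($W{\left(R,o \right)} = \left(R + o\right) + \frac{2 R}{-4 + o} = R + o + \frac{2 R}{-4 + o}$)
$F 1 W{\left(-4,-2 \right)} = - 282 \cdot 1 \frac{2 \left(-4\right) + \left(-4 - 2\right) \left(-4 - 2\right)}{-4 - 2} = - 282 \cdot 1 \frac{-8 - -36}{-6} = - 282 \cdot 1 \left(- \frac{-8 + 36}{6}\right) = - 282 \cdot 1 \left(\left(- \frac{1}{6}\right) 28\right) = - 282 \cdot 1 \left(- \frac{14}{3}\right) = \left(-282\right) \left(- \frac{14}{3}\right) = 1316$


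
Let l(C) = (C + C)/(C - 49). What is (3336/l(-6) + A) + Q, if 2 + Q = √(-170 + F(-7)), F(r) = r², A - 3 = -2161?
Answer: 13130 + 11*I ≈ 13130.0 + 11.0*I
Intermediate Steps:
A = -2158 (A = 3 - 2161 = -2158)
Q = -2 + 11*I (Q = -2 + √(-170 + (-7)²) = -2 + √(-170 + 49) = -2 + √(-121) = -2 + 11*I ≈ -2.0 + 11.0*I)
l(C) = 2*C/(-49 + C) (l(C) = (2*C)/(-49 + C) = 2*C/(-49 + C))
(3336/l(-6) + A) + Q = (3336/((2*(-6)/(-49 - 6))) - 2158) + (-2 + 11*I) = (3336/((2*(-6)/(-55))) - 2158) + (-2 + 11*I) = (3336/((2*(-6)*(-1/55))) - 2158) + (-2 + 11*I) = (3336/(12/55) - 2158) + (-2 + 11*I) = (3336*(55/12) - 2158) + (-2 + 11*I) = (15290 - 2158) + (-2 + 11*I) = 13132 + (-2 + 11*I) = 13130 + 11*I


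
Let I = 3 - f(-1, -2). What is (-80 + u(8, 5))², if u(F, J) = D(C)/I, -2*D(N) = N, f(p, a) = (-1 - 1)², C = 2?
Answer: 6241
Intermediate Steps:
f(p, a) = 4 (f(p, a) = (-2)² = 4)
D(N) = -N/2
I = -1 (I = 3 - 1*4 = 3 - 4 = -1)
u(F, J) = 1 (u(F, J) = -½*2/(-1) = -1*(-1) = 1)
(-80 + u(8, 5))² = (-80 + 1)² = (-79)² = 6241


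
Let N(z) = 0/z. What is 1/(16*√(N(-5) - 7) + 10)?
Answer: 5/946 - 4*I*√7/473 ≈ 0.0052854 - 0.022374*I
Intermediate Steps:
N(z) = 0
1/(16*√(N(-5) - 7) + 10) = 1/(16*√(0 - 7) + 10) = 1/(16*√(-7) + 10) = 1/(16*(I*√7) + 10) = 1/(16*I*√7 + 10) = 1/(10 + 16*I*√7)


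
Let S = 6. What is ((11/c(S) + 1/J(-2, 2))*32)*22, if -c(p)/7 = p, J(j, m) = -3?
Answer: -8800/21 ≈ -419.05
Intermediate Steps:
c(p) = -7*p
((11/c(S) + 1/J(-2, 2))*32)*22 = ((11/((-7*6)) + 1/(-3))*32)*22 = ((11/(-42) + 1*(-⅓))*32)*22 = ((11*(-1/42) - ⅓)*32)*22 = ((-11/42 - ⅓)*32)*22 = -25/42*32*22 = -400/21*22 = -8800/21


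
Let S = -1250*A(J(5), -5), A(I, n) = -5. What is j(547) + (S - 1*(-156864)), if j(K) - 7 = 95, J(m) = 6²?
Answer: 163216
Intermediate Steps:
J(m) = 36
j(K) = 102 (j(K) = 7 + 95 = 102)
S = 6250 (S = -1250*(-5) = 6250)
j(547) + (S - 1*(-156864)) = 102 + (6250 - 1*(-156864)) = 102 + (6250 + 156864) = 102 + 163114 = 163216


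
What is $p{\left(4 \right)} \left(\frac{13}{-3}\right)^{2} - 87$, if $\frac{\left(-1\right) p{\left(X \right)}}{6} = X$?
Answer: $- \frac{1613}{3} \approx -537.67$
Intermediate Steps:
$p{\left(X \right)} = - 6 X$
$p{\left(4 \right)} \left(\frac{13}{-3}\right)^{2} - 87 = \left(-6\right) 4 \left(\frac{13}{-3}\right)^{2} - 87 = - 24 \left(13 \left(- \frac{1}{3}\right)\right)^{2} - 87 = - 24 \left(- \frac{13}{3}\right)^{2} - 87 = \left(-24\right) \frac{169}{9} - 87 = - \frac{1352}{3} - 87 = - \frac{1613}{3}$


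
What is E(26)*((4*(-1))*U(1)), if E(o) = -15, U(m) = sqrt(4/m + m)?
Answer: 60*sqrt(5) ≈ 134.16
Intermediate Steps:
U(m) = sqrt(m + 4/m)
E(26)*((4*(-1))*U(1)) = -15*4*(-1)*sqrt(1 + 4/1) = -(-60)*sqrt(1 + 4*1) = -(-60)*sqrt(1 + 4) = -(-60)*sqrt(5) = 60*sqrt(5)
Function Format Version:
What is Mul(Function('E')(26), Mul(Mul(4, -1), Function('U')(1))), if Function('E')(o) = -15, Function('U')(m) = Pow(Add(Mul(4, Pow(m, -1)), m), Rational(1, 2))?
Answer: Mul(60, Pow(5, Rational(1, 2))) ≈ 134.16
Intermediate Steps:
Function('U')(m) = Pow(Add(m, Mul(4, Pow(m, -1))), Rational(1, 2))
Mul(Function('E')(26), Mul(Mul(4, -1), Function('U')(1))) = Mul(-15, Mul(Mul(4, -1), Pow(Add(1, Mul(4, Pow(1, -1))), Rational(1, 2)))) = Mul(-15, Mul(-4, Pow(Add(1, Mul(4, 1)), Rational(1, 2)))) = Mul(-15, Mul(-4, Pow(Add(1, 4), Rational(1, 2)))) = Mul(-15, Mul(-4, Pow(5, Rational(1, 2)))) = Mul(60, Pow(5, Rational(1, 2)))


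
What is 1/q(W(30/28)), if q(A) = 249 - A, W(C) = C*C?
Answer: 196/48579 ≈ 0.0040347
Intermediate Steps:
W(C) = C²
1/q(W(30/28)) = 1/(249 - (30/28)²) = 1/(249 - (30*(1/28))²) = 1/(249 - (15/14)²) = 1/(249 - 1*225/196) = 1/(249 - 225/196) = 1/(48579/196) = 196/48579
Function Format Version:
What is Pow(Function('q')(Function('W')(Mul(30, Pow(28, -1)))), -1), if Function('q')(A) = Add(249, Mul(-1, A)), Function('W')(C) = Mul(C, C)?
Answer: Rational(196, 48579) ≈ 0.0040347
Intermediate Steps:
Function('W')(C) = Pow(C, 2)
Pow(Function('q')(Function('W')(Mul(30, Pow(28, -1)))), -1) = Pow(Add(249, Mul(-1, Pow(Mul(30, Pow(28, -1)), 2))), -1) = Pow(Add(249, Mul(-1, Pow(Mul(30, Rational(1, 28)), 2))), -1) = Pow(Add(249, Mul(-1, Pow(Rational(15, 14), 2))), -1) = Pow(Add(249, Mul(-1, Rational(225, 196))), -1) = Pow(Add(249, Rational(-225, 196)), -1) = Pow(Rational(48579, 196), -1) = Rational(196, 48579)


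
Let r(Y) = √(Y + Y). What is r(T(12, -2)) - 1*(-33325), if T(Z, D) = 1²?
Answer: 33325 + √2 ≈ 33326.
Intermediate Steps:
T(Z, D) = 1
r(Y) = √2*√Y (r(Y) = √(2*Y) = √2*√Y)
r(T(12, -2)) - 1*(-33325) = √2*√1 - 1*(-33325) = √2*1 + 33325 = √2 + 33325 = 33325 + √2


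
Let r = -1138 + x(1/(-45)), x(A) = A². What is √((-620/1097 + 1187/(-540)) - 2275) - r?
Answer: 2304449/2025 + I*√22202755178745/98730 ≈ 1138.0 + 47.726*I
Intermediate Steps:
r = -2304449/2025 (r = -1138 + (1/(-45))² = -1138 + (-1/45)² = -1138 + 1/2025 = -2304449/2025 ≈ -1138.0)
√((-620/1097 + 1187/(-540)) - 2275) - r = √((-620/1097 + 1187/(-540)) - 2275) - 1*(-2304449/2025) = √((-620*1/1097 + 1187*(-1/540)) - 2275) + 2304449/2025 = √((-620/1097 - 1187/540) - 2275) + 2304449/2025 = √(-1636939/592380 - 2275) + 2304449/2025 = √(-1349301439/592380) + 2304449/2025 = I*√22202755178745/98730 + 2304449/2025 = 2304449/2025 + I*√22202755178745/98730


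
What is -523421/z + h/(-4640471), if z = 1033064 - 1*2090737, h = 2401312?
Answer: -110882895685/4908100883983 ≈ -0.022592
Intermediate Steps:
z = -1057673 (z = 1033064 - 2090737 = -1057673)
-523421/z + h/(-4640471) = -523421/(-1057673) + 2401312/(-4640471) = -523421*(-1/1057673) + 2401312*(-1/4640471) = 523421/1057673 - 2401312/4640471 = -110882895685/4908100883983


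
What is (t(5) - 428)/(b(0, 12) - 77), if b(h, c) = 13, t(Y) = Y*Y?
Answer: 403/64 ≈ 6.2969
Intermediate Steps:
t(Y) = Y²
(t(5) - 428)/(b(0, 12) - 77) = (5² - 428)/(13 - 77) = (25 - 428)/(-64) = -403*(-1/64) = 403/64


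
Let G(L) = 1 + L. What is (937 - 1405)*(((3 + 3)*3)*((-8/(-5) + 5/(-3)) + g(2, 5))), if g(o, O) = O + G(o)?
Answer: -334152/5 ≈ -66830.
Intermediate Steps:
g(o, O) = 1 + O + o (g(o, O) = O + (1 + o) = 1 + O + o)
(937 - 1405)*(((3 + 3)*3)*((-8/(-5) + 5/(-3)) + g(2, 5))) = (937 - 1405)*(((3 + 3)*3)*((-8/(-5) + 5/(-3)) + (1 + 5 + 2))) = -468*6*3*((-8*(-⅕) + 5*(-⅓)) + 8) = -8424*((8/5 - 5/3) + 8) = -8424*(-1/15 + 8) = -8424*119/15 = -468*714/5 = -334152/5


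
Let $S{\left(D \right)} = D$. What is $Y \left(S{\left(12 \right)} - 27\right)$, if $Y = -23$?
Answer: $345$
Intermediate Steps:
$Y \left(S{\left(12 \right)} - 27\right) = - 23 \left(12 - 27\right) = \left(-23\right) \left(-15\right) = 345$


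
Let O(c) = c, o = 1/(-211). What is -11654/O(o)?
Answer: 2458994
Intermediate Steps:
o = -1/211 ≈ -0.0047393
-11654/O(o) = -11654/(-1/211) = -11654*(-211) = 2458994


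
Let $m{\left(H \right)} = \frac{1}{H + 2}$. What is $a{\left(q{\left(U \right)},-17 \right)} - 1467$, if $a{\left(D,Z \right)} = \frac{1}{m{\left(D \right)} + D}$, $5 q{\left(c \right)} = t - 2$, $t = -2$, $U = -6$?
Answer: $-1437$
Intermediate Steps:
$q{\left(c \right)} = - \frac{4}{5}$ ($q{\left(c \right)} = \frac{-2 - 2}{5} = \frac{1}{5} \left(-4\right) = - \frac{4}{5}$)
$m{\left(H \right)} = \frac{1}{2 + H}$
$a{\left(D,Z \right)} = \frac{1}{D + \frac{1}{2 + D}}$ ($a{\left(D,Z \right)} = \frac{1}{\frac{1}{2 + D} + D} = \frac{1}{D + \frac{1}{2 + D}}$)
$a{\left(q{\left(U \right)},-17 \right)} - 1467 = \frac{2 - \frac{4}{5}}{1 - \frac{4 \left(2 - \frac{4}{5}\right)}{5}} - 1467 = \frac{1}{1 - \frac{24}{25}} \cdot \frac{6}{5} - 1467 = \frac{1}{\frac{1}{25}} \cdot \frac{6}{5} - 1467 = 25 \cdot \frac{6}{5} - 1467 = 30 - 1467 = -1437$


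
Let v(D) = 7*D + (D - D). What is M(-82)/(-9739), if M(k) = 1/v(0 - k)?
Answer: -1/5590186 ≈ -1.7888e-7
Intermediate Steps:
v(D) = 7*D (v(D) = 7*D + 0 = 7*D)
M(k) = -1/(7*k) (M(k) = 1/(7*(0 - k)) = 1/(7*(-k)) = 1/(-7*k) = -1/(7*k))
M(-82)/(-9739) = -⅐/(-82)/(-9739) = -⅐*(-1/82)*(-1/9739) = (1/574)*(-1/9739) = -1/5590186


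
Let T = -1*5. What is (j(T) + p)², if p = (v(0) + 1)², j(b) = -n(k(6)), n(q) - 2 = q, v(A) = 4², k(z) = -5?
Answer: 85264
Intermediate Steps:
v(A) = 16
n(q) = 2 + q
T = -5
j(b) = 3 (j(b) = -(2 - 5) = -1*(-3) = 3)
p = 289 (p = (16 + 1)² = 17² = 289)
(j(T) + p)² = (3 + 289)² = 292² = 85264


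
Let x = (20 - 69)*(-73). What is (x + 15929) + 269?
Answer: 19775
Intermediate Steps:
x = 3577 (x = -49*(-73) = 3577)
(x + 15929) + 269 = (3577 + 15929) + 269 = 19506 + 269 = 19775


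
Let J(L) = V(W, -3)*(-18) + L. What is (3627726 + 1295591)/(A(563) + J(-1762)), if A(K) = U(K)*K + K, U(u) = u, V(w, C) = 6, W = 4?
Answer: 4923317/315662 ≈ 15.597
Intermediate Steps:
J(L) = -108 + L (J(L) = 6*(-18) + L = -108 + L)
A(K) = K + K² (A(K) = K*K + K = K² + K = K + K²)
(3627726 + 1295591)/(A(563) + J(-1762)) = (3627726 + 1295591)/(563*(1 + 563) + (-108 - 1762)) = 4923317/(563*564 - 1870) = 4923317/(317532 - 1870) = 4923317/315662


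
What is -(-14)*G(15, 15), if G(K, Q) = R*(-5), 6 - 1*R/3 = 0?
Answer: -1260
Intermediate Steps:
R = 18 (R = 18 - 3*0 = 18 + 0 = 18)
G(K, Q) = -90 (G(K, Q) = 18*(-5) = -90)
-(-14)*G(15, 15) = -(-14)*(-90) = -1*1260 = -1260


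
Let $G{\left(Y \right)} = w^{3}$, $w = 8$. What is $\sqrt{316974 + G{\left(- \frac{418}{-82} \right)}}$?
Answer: $\sqrt{317486} \approx 563.46$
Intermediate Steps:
$G{\left(Y \right)} = 512$ ($G{\left(Y \right)} = 8^{3} = 512$)
$\sqrt{316974 + G{\left(- \frac{418}{-82} \right)}} = \sqrt{316974 + 512} = \sqrt{317486}$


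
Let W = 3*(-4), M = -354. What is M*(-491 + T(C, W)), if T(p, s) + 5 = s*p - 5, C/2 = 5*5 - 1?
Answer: 381258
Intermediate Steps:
W = -12
C = 48 (C = 2*(5*5 - 1) = 2*(25 - 1) = 2*24 = 48)
T(p, s) = -10 + p*s (T(p, s) = -5 + (s*p - 5) = -5 + (p*s - 5) = -5 + (-5 + p*s) = -10 + p*s)
M*(-491 + T(C, W)) = -354*(-491 + (-10 + 48*(-12))) = -354*(-491 + (-10 - 576)) = -354*(-491 - 586) = -354*(-1077) = 381258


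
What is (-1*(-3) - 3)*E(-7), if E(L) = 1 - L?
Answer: 0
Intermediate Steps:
(-1*(-3) - 3)*E(-7) = (-1*(-3) - 3)*(1 - 1*(-7)) = (3 - 3)*(1 + 7) = 0*8 = 0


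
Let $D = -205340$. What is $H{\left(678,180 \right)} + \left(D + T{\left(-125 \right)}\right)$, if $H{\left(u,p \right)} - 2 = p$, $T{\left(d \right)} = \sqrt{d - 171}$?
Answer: $-205158 + 2 i \sqrt{74} \approx -2.0516 \cdot 10^{5} + 17.205 i$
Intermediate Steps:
$T{\left(d \right)} = \sqrt{-171 + d}$
$H{\left(u,p \right)} = 2 + p$
$H{\left(678,180 \right)} + \left(D + T{\left(-125 \right)}\right) = \left(2 + 180\right) - \left(205340 - \sqrt{-171 - 125}\right) = 182 - \left(205340 - \sqrt{-296}\right) = 182 - \left(205340 - 2 i \sqrt{74}\right) = -205158 + 2 i \sqrt{74}$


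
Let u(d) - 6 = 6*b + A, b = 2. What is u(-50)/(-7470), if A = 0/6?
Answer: -1/415 ≈ -0.0024096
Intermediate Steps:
A = 0 (A = 0*(1/6) = 0)
u(d) = 18 (u(d) = 6 + (6*2 + 0) = 6 + (12 + 0) = 6 + 12 = 18)
u(-50)/(-7470) = 18/(-7470) = 18*(-1/7470) = -1/415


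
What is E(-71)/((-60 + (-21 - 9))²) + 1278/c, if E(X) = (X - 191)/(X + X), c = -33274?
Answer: -365309453/9567938700 ≈ -0.038181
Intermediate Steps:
E(X) = (-191 + X)/(2*X) (E(X) = (-191 + X)/((2*X)) = (-191 + X)*(1/(2*X)) = (-191 + X)/(2*X))
E(-71)/((-60 + (-21 - 9))²) + 1278/c = ((½)*(-191 - 71)/(-71))/((-60 + (-21 - 9))²) + 1278/(-33274) = ((½)*(-1/71)*(-262))/((-60 - 30)²) + 1278*(-1/33274) = 131/(71*((-90)²)) - 639/16637 = (131/71)/8100 - 639/16637 = (131/71)*(1/8100) - 639/16637 = 131/575100 - 639/16637 = -365309453/9567938700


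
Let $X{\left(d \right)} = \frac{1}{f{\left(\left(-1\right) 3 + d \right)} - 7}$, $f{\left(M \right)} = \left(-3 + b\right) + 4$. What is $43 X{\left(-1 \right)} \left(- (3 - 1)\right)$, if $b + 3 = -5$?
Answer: $\frac{43}{7} \approx 6.1429$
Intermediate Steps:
$b = -8$ ($b = -3 - 5 = -8$)
$f{\left(M \right)} = -7$ ($f{\left(M \right)} = \left(-3 - 8\right) + 4 = -11 + 4 = -7$)
$X{\left(d \right)} = - \frac{1}{14}$ ($X{\left(d \right)} = \frac{1}{-7 - 7} = \frac{1}{-14} = - \frac{1}{14}$)
$43 X{\left(-1 \right)} \left(- (3 - 1)\right) = 43 \left(- \frac{1}{14}\right) \left(- (3 - 1)\right) = - \frac{43 \left(\left(-1\right) 2\right)}{14} = \left(- \frac{43}{14}\right) \left(-2\right) = \frac{43}{7}$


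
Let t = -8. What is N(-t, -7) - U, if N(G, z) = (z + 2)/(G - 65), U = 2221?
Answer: -126592/57 ≈ -2220.9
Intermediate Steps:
N(G, z) = (2 + z)/(-65 + G)
N(-t, -7) - U = (2 - 7)/(-65 - 1*(-8)) - 1*2221 = -5/(-65 + 8) - 2221 = -5/(-57) - 2221 = -1/57*(-5) - 2221 = 5/57 - 2221 = -126592/57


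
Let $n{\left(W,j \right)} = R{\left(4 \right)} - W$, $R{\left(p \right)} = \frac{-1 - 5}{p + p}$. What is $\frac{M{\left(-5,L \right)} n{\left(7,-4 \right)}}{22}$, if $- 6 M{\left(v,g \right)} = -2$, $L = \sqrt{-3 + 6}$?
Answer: $- \frac{31}{264} \approx -0.11742$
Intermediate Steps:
$L = \sqrt{3} \approx 1.732$
$M{\left(v,g \right)} = \frac{1}{3}$ ($M{\left(v,g \right)} = \left(- \frac{1}{6}\right) \left(-2\right) = \frac{1}{3}$)
$R{\left(p \right)} = - \frac{3}{p}$ ($R{\left(p \right)} = - \frac{6}{2 p} = - 6 \frac{1}{2 p} = - \frac{3}{p}$)
$n{\left(W,j \right)} = - \frac{3}{4} - W$
$\frac{M{\left(-5,L \right)} n{\left(7,-4 \right)}}{22} = \frac{\frac{1}{3} \left(- \frac{3}{4} - 7\right)}{22} = \frac{- \frac{3}{4} - 7}{3} \cdot \frac{1}{22} = \frac{1}{3} \left(- \frac{31}{4}\right) \frac{1}{22} = \left(- \frac{31}{12}\right) \frac{1}{22} = - \frac{31}{264}$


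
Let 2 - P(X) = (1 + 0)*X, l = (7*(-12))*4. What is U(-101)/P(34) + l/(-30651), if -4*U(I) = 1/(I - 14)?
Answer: 1638423/150394240 ≈ 0.010894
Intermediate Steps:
U(I) = -1/(4*(-14 + I)) (U(I) = -1/(4*(I - 14)) = -1/(4*(-14 + I)))
l = -336 (l = -84*4 = -336)
P(X) = 2 - X (P(X) = 2 - (1 + 0)*X = 2 - X)
U(-101)/P(34) + l/(-30651) = (-1/(-56 + 4*(-101)))/(2 - 1*34) - 336/(-30651) = (-1/(-56 - 404))/(2 - 34) - 336*(-1/30651) = -1/(-460)/(-32) + 112/10217 = -1*(-1/460)*(-1/32) + 112/10217 = (1/460)*(-1/32) + 112/10217 = -1/14720 + 112/10217 = 1638423/150394240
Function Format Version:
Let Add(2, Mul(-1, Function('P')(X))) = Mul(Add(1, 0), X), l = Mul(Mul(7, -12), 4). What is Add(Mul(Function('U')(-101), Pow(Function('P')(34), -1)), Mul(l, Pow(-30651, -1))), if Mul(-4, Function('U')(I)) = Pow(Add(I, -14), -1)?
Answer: Rational(1638423, 150394240) ≈ 0.010894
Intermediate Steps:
Function('U')(I) = Mul(Rational(-1, 4), Pow(Add(-14, I), -1)) (Function('U')(I) = Mul(Rational(-1, 4), Pow(Add(I, -14), -1)) = Mul(Rational(-1, 4), Pow(Add(-14, I), -1)))
l = -336 (l = Mul(-84, 4) = -336)
Function('P')(X) = Add(2, Mul(-1, X)) (Function('P')(X) = Add(2, Mul(-1, Mul(Add(1, 0), X))) = Add(2, Mul(-1, Mul(1, X))) = Add(2, Mul(-1, X)))
Add(Mul(Function('U')(-101), Pow(Function('P')(34), -1)), Mul(l, Pow(-30651, -1))) = Add(Mul(Mul(-1, Pow(Add(-56, Mul(4, -101)), -1)), Pow(Add(2, Mul(-1, 34)), -1)), Mul(-336, Pow(-30651, -1))) = Add(Mul(Mul(-1, Pow(Add(-56, -404), -1)), Pow(Add(2, -34), -1)), Mul(-336, Rational(-1, 30651))) = Add(Mul(Mul(-1, Pow(-460, -1)), Pow(-32, -1)), Rational(112, 10217)) = Add(Mul(Mul(-1, Rational(-1, 460)), Rational(-1, 32)), Rational(112, 10217)) = Add(Mul(Rational(1, 460), Rational(-1, 32)), Rational(112, 10217)) = Add(Rational(-1, 14720), Rational(112, 10217)) = Rational(1638423, 150394240)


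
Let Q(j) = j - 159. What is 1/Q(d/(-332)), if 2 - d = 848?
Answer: -166/25971 ≈ -0.0063917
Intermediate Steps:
d = -846 (d = 2 - 1*848 = 2 - 848 = -846)
Q(j) = -159 + j
1/Q(d/(-332)) = 1/(-159 - 846/(-332)) = 1/(-159 - 846*(-1/332)) = 1/(-159 + 423/166) = 1/(-25971/166) = -166/25971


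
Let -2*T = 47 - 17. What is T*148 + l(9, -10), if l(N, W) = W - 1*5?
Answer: -2235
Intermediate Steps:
l(N, W) = -5 + W (l(N, W) = W - 5 = -5 + W)
T = -15 (T = -(47 - 17)/2 = -1/2*30 = -15)
T*148 + l(9, -10) = -15*148 + (-5 - 10) = -2220 - 15 = -2235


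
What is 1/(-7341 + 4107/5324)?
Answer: -5324/39079377 ≈ -0.00013624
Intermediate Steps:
1/(-7341 + 4107/5324) = 1/(-39079377/5324) = -5324/39079377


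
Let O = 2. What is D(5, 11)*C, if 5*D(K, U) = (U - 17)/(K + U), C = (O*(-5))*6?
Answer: 9/2 ≈ 4.5000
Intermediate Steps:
C = -60 (C = (2*(-5))*6 = -10*6 = -60)
D(K, U) = (-17 + U)/(5*(K + U)) (D(K, U) = ((U - 17)/(K + U))/5 = ((-17 + U)/(K + U))/5 = (-17 + U)/(5*(K + U)))
D(5, 11)*C = ((-17 + 11)/(5*(5 + 11)))*(-60) = ((1/5)*(-6)/16)*(-60) = ((1/5)*(1/16)*(-6))*(-60) = -3/40*(-60) = 9/2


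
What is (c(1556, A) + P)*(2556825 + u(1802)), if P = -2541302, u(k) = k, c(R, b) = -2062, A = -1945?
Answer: -6507519801228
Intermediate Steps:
(c(1556, A) + P)*(2556825 + u(1802)) = (-2062 - 2541302)*(2556825 + 1802) = -2543364*2558627 = -6507519801228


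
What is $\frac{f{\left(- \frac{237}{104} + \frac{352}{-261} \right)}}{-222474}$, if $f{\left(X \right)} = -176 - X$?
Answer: $\frac{4678879}{6038834256} \approx 0.0007748$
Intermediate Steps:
$\frac{f{\left(- \frac{237}{104} + \frac{352}{-261} \right)}}{-222474} = \frac{-176 - \left(- \frac{237}{104} + \frac{352}{-261}\right)}{-222474} = \left(-176 - \left(\left(-237\right) \frac{1}{104} + 352 \left(- \frac{1}{261}\right)\right)\right) \left(- \frac{1}{222474}\right) = \left(-176 - \left(- \frac{237}{104} - \frac{352}{261}\right)\right) \left(- \frac{1}{222474}\right) = \left(-176 - - \frac{98465}{27144}\right) \left(- \frac{1}{222474}\right) = \left(-176 + \frac{98465}{27144}\right) \left(- \frac{1}{222474}\right) = \left(- \frac{4678879}{27144}\right) \left(- \frac{1}{222474}\right) = \frac{4678879}{6038834256}$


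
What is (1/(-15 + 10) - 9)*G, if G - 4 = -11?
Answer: 322/5 ≈ 64.400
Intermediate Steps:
G = -7 (G = 4 - 11 = -7)
(1/(-15 + 10) - 9)*G = (1/(-15 + 10) - 9)*(-7) = (1/(-5) - 9)*(-7) = (-⅕ - 9)*(-7) = -46/5*(-7) = 322/5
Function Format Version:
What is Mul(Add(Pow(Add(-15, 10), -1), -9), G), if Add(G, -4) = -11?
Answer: Rational(322, 5) ≈ 64.400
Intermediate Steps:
G = -7 (G = Add(4, -11) = -7)
Mul(Add(Pow(Add(-15, 10), -1), -9), G) = Mul(Add(Pow(Add(-15, 10), -1), -9), -7) = Mul(Add(Pow(-5, -1), -9), -7) = Mul(Add(Rational(-1, 5), -9), -7) = Mul(Rational(-46, 5), -7) = Rational(322, 5)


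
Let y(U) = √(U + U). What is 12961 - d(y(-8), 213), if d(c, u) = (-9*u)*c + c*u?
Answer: 12961 + 6816*I ≈ 12961.0 + 6816.0*I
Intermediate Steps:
y(U) = √2*√U (y(U) = √(2*U) = √2*√U)
d(c, u) = -8*c*u (d(c, u) = -9*c*u + c*u = -8*c*u)
12961 - d(y(-8), 213) = 12961 - (-8)*√2*√(-8)*213 = 12961 - (-8)*√2*(2*I*√2)*213 = 12961 - (-8)*4*I*213 = 12961 - (-6816)*I = 12961 + 6816*I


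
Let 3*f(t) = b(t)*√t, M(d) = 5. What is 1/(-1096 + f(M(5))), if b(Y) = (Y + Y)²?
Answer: -1233/1345118 - 75*√5/2690236 ≈ -0.00097899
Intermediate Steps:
b(Y) = 4*Y² (b(Y) = (2*Y)² = 4*Y²)
f(t) = 4*t^(5/2)/3 (f(t) = ((4*t²)*√t)/3 = (4*t^(5/2))/3 = 4*t^(5/2)/3)
1/(-1096 + f(M(5))) = 1/(-1096 + 4*5^(5/2)/3) = 1/(-1096 + 4*(25*√5)/3) = 1/(-1096 + 100*√5/3)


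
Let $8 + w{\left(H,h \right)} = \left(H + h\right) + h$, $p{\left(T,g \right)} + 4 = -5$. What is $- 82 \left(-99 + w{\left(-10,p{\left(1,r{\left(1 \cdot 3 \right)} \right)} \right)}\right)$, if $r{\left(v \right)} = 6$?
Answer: $11070$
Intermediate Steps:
$p{\left(T,g \right)} = -9$ ($p{\left(T,g \right)} = -4 - 5 = -9$)
$w{\left(H,h \right)} = -8 + H + 2 h$ ($w{\left(H,h \right)} = -8 + \left(\left(H + h\right) + h\right) = -8 + \left(H + 2 h\right) = -8 + H + 2 h$)
$- 82 \left(-99 + w{\left(-10,p{\left(1,r{\left(1 \cdot 3 \right)} \right)} \right)}\right) = - 82 \left(-99 - 36\right) = \left(-82\right) \left(-135\right) = 11070$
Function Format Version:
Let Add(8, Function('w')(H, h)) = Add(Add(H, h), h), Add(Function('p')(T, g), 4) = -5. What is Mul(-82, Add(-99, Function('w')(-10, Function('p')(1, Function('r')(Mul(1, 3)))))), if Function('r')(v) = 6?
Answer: 11070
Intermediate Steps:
Function('p')(T, g) = -9 (Function('p')(T, g) = Add(-4, -5) = -9)
Function('w')(H, h) = Add(-8, H, Mul(2, h)) (Function('w')(H, h) = Add(-8, Add(Add(H, h), h)) = Add(-8, Add(H, Mul(2, h))) = Add(-8, H, Mul(2, h)))
Mul(-82, Add(-99, Function('w')(-10, Function('p')(1, Function('r')(Mul(1, 3)))))) = Mul(-82, Add(-99, Add(-8, -10, Mul(2, -9)))) = Mul(-82, Add(-99, Add(-8, -10, -18))) = Mul(-82, Add(-99, -36)) = Mul(-82, -135) = 11070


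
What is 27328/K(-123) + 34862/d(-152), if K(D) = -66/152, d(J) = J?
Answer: -158421751/2508 ≈ -63167.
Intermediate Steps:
K(D) = -33/76 (K(D) = -66*1/152 = -33/76)
27328/K(-123) + 34862/d(-152) = 27328/(-33/76) + 34862/(-152) = 27328*(-76/33) + 34862*(-1/152) = -2076928/33 - 17431/76 = -158421751/2508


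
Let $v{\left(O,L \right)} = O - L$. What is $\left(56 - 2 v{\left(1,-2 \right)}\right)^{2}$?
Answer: $2500$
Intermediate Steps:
$\left(56 - 2 v{\left(1,-2 \right)}\right)^{2} = \left(56 - 2 \left(1 - -2\right)\right)^{2} = \left(56 - 2 \left(1 + 2\right)\right)^{2} = \left(56 - 6\right)^{2} = 50^{2} = 2500$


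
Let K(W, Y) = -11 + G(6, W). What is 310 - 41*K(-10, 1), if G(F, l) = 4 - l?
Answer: 187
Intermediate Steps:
K(W, Y) = -7 - W (K(W, Y) = -11 + (4 - W) = -7 - W)
310 - 41*K(-10, 1) = 310 - 41*(-7 - 1*(-10)) = 310 - 41*(-7 + 10) = 310 - 41*3 = 310 - 123 = 187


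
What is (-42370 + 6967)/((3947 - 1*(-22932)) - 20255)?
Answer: -11801/2208 ≈ -5.3447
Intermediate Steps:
(-42370 + 6967)/((3947 - 1*(-22932)) - 20255) = -35403/((3947 + 22932) - 20255) = -35403/(26879 - 20255) = -35403/6624 = -35403*1/6624 = -11801/2208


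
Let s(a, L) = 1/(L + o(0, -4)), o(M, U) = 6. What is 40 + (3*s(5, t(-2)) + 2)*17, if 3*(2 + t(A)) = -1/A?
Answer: 2156/25 ≈ 86.240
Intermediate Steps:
t(A) = -2 - 1/(3*A) (t(A) = -2 + (-1/A)/3 = -2 - 1/(3*A))
s(a, L) = 1/(6 + L) (s(a, L) = 1/(L + 6) = 1/(6 + L))
40 + (3*s(5, t(-2)) + 2)*17 = 40 + (3/(6 + (-2 - ⅓/(-2))) + 2)*17 = 40 + (3/(6 + (-2 - ⅓*(-½))) + 2)*17 = 40 + (3/(6 + (-2 + ⅙)) + 2)*17 = 40 + (3/(6 - 11/6) + 2)*17 = 40 + (3/(25/6) + 2)*17 = 40 + (3*(6/25) + 2)*17 = 40 + (18/25 + 2)*17 = 40 + (68/25)*17 = 40 + 1156/25 = 2156/25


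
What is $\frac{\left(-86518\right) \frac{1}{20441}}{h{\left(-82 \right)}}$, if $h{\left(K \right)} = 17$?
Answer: $- \frac{86518}{347497} \approx -0.24897$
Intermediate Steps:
$\frac{\left(-86518\right) \frac{1}{20441}}{h{\left(-82 \right)}} = \frac{\left(-86518\right) \frac{1}{20441}}{17} = \left(-86518\right) \frac{1}{20441} \cdot \frac{1}{17} = \left(- \frac{86518}{20441}\right) \frac{1}{17} = - \frac{86518}{347497}$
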